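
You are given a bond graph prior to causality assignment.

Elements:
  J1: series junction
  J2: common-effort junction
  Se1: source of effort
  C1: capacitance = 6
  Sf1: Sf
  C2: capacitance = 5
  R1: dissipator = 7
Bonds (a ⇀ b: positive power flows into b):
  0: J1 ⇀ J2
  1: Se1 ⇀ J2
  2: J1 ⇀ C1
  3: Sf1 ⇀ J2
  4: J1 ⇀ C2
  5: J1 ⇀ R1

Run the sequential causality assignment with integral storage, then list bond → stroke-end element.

b1 →J2  (Se1 (Se) sets effort on bond)
b3 →Sf1  (source Sf1 imposes f)
b0 →J1  (0-jn J2 has e-setter on 1)
b2 →J1  (C1 outputs effort q/C1)
b4 →J1  (prefer integral on C2)
b5 →R1  (J1 needs exactly one f-in)

b0 |J1
b1 |J2
b2 |J1
b3 |Sf1
b4 |J1
b5 |R1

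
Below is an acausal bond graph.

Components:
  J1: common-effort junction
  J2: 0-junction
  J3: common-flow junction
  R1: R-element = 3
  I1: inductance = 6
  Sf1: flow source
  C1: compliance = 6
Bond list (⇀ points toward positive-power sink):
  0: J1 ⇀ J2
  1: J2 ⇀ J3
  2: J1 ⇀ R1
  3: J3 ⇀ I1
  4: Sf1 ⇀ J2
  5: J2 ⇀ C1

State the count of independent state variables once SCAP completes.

2  (C1, I1 all integral)

β4 stroke→Sf1  (source Sf1 imposes f)
β3 stroke→I1  (I1: I, integral causality)
β1 stroke→J3  (J3: bond 3 brought flow, rest push out)
β5 stroke→J2  (prefer integral on C1)
β0 stroke→J1  (J2 effort already set via bond 5)
β2 stroke→R1  (J1: bond 0 brought effort, rest push out)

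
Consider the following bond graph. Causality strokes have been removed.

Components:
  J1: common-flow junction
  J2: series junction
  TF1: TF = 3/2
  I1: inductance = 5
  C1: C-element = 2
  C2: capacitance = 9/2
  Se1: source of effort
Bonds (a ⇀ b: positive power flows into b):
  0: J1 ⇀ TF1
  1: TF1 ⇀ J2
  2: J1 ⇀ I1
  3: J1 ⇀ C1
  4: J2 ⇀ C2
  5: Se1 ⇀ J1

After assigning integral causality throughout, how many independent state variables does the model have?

#5 |J1  (source Se1 imposes e)
#2 |I1  (I1 outputs flow p/I1)
#0 |J1  (J1: bond 2 brought flow, rest push out)
#3 |J1  (J1: bond 2 brought flow, rest push out)
#1 |TF1  (through TF1, causality passes straight; one stroke at TF1)
#4 |J2  (J2: bond 1 brought flow, rest push out)

3  (C1, C2, I1 all integral)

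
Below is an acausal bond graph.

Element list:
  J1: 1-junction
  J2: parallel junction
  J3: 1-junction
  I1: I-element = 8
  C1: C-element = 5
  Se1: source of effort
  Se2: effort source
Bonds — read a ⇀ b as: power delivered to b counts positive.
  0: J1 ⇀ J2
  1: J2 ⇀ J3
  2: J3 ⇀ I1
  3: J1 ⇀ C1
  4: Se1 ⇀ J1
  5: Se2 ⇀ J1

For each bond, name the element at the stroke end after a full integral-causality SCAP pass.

bond 0 →J2
bond 1 →J3
bond 2 →I1
bond 3 →J1
bond 4 →J1
bond 5 →J1

β4 stroke→J1  (source Se1 imposes e)
β5 stroke→J1  (Se2: effort source, stroke at far end)
β2 stroke→I1  (prefer integral on I1)
β1 stroke→J3  (J3 flow already set via bond 2)
β0 stroke→J2  (J2 needs exactly one e-in)
β3 stroke→J1  (1-jn J1 has f-setter on 0)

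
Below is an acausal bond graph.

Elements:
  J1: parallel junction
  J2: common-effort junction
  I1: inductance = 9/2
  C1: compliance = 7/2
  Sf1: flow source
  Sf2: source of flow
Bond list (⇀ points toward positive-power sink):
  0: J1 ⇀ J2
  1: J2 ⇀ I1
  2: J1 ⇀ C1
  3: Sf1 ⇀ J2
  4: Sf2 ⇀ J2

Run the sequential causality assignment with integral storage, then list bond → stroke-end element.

bond 0 stroke→J2
bond 1 stroke→I1
bond 2 stroke→J1
bond 3 stroke→Sf1
bond 4 stroke→Sf2

β3 stroke at Sf1  (Sf1 (Sf) sets flow on bond)
β4 stroke at Sf2  (Sf2 fixes flow; stroke at Sf2)
β1 stroke at I1  (I1 integral (f out))
β0 stroke at J2  (only one effort-in slot at J2)
β2 stroke at J1  (J1 needs exactly one e-in)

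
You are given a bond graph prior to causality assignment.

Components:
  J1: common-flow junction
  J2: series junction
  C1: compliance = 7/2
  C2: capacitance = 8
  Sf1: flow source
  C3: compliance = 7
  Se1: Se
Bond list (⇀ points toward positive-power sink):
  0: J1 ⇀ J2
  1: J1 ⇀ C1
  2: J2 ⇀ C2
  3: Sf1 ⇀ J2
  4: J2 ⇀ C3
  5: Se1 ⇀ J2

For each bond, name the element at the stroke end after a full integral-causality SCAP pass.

#0 →J2
#1 →J1
#2 →J2
#3 →Sf1
#4 →J2
#5 →J2

β3 stroke at Sf1  (source Sf1 imposes f)
β5 stroke at J2  (source Se1 imposes e)
β0 stroke at J2  (J2 flow already set via bond 3)
β2 stroke at J2  (1-jn J2 has f-setter on 3)
β4 stroke at J2  (J2 flow already set via bond 3)
β1 stroke at J1  (1-jn J1 has f-setter on 0)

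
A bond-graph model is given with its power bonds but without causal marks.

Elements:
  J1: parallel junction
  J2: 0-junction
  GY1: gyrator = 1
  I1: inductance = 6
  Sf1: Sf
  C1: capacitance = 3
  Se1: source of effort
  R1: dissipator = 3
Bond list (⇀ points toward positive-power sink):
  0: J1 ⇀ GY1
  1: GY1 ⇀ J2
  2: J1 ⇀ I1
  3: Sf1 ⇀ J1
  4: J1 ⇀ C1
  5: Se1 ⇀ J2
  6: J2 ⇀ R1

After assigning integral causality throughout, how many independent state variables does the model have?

2  (C1, I1 all integral)

b3 stroke→Sf1  (Sf1 fixes flow; stroke at Sf1)
b5 stroke→J2  (Se1 (Se) sets effort on bond)
b1 stroke→GY1  (J2 effort already set via bond 5)
b6 stroke→R1  (J2 effort already set via bond 5)
b0 stroke→GY1  (GY1: gyrator matches bond 1)
b2 stroke→I1  (I1 integral (f out))
b4 stroke→J1  (J1: last free bond brings effort in)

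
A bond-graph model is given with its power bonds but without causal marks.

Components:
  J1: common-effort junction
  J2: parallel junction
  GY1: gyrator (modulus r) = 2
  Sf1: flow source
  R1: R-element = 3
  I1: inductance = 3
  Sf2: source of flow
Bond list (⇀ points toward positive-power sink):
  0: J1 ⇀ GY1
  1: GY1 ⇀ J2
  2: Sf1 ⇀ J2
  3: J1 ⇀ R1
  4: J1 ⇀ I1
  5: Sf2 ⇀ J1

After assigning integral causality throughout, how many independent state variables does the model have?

bond 2 |Sf1  (source Sf1 imposes f)
bond 5 |Sf2  (Sf2 (Sf) sets flow on bond)
bond 1 |J2  (only one effort-in slot at J2)
bond 0 |J1  (GY1 both-in/both-out from 1)
bond 3 |R1  (J1 effort already set via bond 0)
bond 4 |I1  (J1: bond 0 brought effort, rest push out)

1  (I1 all integral)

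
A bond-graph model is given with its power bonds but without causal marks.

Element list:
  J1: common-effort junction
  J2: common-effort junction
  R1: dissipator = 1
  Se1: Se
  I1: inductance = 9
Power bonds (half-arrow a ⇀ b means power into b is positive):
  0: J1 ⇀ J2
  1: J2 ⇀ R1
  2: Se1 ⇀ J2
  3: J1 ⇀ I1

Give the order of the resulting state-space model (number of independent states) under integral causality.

1  (I1 all integral)

β2 stroke→J2  (Se1 fixes effort; stroke away)
β0 stroke→J1  (J2 effort already set via bond 2)
β1 stroke→R1  (0-jn J2 has e-setter on 2)
β3 stroke→I1  (J1: bond 0 brought effort, rest push out)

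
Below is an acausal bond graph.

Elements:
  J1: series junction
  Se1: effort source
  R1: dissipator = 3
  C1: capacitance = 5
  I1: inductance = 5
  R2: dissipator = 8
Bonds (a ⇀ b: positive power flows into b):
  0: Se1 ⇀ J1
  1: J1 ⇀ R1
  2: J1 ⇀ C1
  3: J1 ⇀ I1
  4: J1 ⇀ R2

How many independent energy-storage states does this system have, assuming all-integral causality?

2  (C1, I1 all integral)

bond 0 stroke→J1  (Se1 (Se) sets effort on bond)
bond 2 stroke→J1  (C1 integral (e out))
bond 3 stroke→I1  (prefer integral on I1)
bond 1 stroke→J1  (J1: bond 3 brought flow, rest push out)
bond 4 stroke→J1  (J1 flow already set via bond 3)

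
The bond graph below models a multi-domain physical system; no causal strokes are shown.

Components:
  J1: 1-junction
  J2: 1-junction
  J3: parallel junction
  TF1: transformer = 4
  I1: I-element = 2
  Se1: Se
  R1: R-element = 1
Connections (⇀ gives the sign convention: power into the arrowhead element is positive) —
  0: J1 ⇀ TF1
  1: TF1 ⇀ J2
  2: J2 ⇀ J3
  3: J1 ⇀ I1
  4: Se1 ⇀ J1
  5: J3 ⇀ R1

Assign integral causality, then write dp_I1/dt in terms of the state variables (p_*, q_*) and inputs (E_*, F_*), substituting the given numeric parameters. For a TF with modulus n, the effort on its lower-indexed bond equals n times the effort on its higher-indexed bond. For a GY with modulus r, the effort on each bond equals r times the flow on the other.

dp_I1/dt = E_Se1 - 8*p_I1

b4 stroke at J1  (Se1 (Se) sets effort on bond)
b3 stroke at I1  (I1 outputs flow p/I1)
b0 stroke at J1  (J1 flow already set via bond 3)
b1 stroke at TF1  (TF1 one-in-one-out from 0)
b2 stroke at J2  (J2: bond 1 brought flow, rest push out)
b5 stroke at J3  (J3 needs exactly one e-in)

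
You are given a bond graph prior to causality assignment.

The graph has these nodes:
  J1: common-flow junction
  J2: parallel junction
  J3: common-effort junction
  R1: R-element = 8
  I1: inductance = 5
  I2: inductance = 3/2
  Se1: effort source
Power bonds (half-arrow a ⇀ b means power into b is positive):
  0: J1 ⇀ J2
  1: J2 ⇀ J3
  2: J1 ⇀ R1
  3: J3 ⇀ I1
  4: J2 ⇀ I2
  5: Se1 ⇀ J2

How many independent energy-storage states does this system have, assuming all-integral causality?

2  (I1, I2 all integral)

b5 stroke→J2  (Se1 fixes effort; stroke away)
b0 stroke→J1  (J2: bond 5 brought effort, rest push out)
b1 stroke→J3  (J2 effort already set via bond 5)
b4 stroke→I2  (0-jn J2 has e-setter on 5)
b3 stroke→I1  (J3: bond 1 brought effort, rest push out)
b2 stroke→R1  (closing 1-jn rule on J1)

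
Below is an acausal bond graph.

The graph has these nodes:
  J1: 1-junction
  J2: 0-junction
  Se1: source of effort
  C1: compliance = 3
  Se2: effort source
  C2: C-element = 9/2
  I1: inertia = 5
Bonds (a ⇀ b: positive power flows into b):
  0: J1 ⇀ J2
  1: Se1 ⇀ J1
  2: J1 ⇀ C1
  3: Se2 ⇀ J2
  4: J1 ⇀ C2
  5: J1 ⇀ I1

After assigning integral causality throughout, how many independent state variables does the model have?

β1 stroke→J1  (source Se1 imposes e)
β3 stroke→J2  (Se2 (Se) sets effort on bond)
β0 stroke→J1  (common-e at J2 fixed by 3)
β2 stroke→J1  (C1: C, integral causality)
β4 stroke→J1  (C2: C, integral causality)
β5 stroke→I1  (J1: last free bond brings flow in)

3  (C1, C2, I1 all integral)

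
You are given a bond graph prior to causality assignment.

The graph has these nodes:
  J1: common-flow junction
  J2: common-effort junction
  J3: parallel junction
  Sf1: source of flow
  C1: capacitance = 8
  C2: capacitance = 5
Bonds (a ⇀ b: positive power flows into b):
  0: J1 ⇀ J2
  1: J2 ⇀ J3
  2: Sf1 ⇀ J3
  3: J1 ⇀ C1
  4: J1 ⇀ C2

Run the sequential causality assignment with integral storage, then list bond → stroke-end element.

#0 →J2
#1 →J3
#2 →Sf1
#3 →J1
#4 →J1

b2 stroke→Sf1  (Sf1: flow source, stroke at near end)
b1 stroke→J3  (J3: last free bond brings effort in)
b0 stroke→J2  (closing 0-jn rule on J2)
b3 stroke→J1  (1-jn J1 has f-setter on 0)
b4 stroke→J1  (common-f at J1 fixed by 0)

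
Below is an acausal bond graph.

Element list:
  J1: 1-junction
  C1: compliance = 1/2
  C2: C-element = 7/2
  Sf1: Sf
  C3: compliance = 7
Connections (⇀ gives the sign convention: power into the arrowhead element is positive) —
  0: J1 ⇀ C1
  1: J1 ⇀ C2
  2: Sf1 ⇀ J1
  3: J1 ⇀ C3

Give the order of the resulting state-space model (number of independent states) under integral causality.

3  (C1, C2, C3 all integral)

bond 2 stroke→Sf1  (source Sf1 imposes f)
bond 0 stroke→J1  (common-f at J1 fixed by 2)
bond 1 stroke→J1  (1-jn J1 has f-setter on 2)
bond 3 stroke→J1  (1-jn J1 has f-setter on 2)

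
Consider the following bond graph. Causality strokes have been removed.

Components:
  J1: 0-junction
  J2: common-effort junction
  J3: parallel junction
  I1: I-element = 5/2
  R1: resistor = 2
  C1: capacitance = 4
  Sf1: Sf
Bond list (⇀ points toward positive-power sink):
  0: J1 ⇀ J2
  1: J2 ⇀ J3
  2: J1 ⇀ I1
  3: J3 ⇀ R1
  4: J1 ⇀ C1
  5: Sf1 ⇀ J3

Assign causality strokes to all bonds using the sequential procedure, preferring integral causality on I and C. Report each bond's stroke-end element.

b5 stroke at Sf1  (Sf1 (Sf) sets flow on bond)
b2 stroke at I1  (I1 outputs flow p/I1)
b4 stroke at J1  (C1 outputs effort q/C1)
b0 stroke at J2  (J1: bond 4 brought effort, rest push out)
b1 stroke at J3  (J2: bond 0 brought effort, rest push out)
b3 stroke at R1  (J3 effort already set via bond 1)

b0 stroke→J2
b1 stroke→J3
b2 stroke→I1
b3 stroke→R1
b4 stroke→J1
b5 stroke→Sf1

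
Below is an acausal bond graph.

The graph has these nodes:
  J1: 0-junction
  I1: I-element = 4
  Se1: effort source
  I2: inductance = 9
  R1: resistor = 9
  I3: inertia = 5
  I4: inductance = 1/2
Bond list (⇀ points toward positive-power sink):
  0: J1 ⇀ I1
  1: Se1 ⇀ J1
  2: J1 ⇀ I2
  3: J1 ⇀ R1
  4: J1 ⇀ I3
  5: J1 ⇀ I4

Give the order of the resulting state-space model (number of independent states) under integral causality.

b1 stroke→J1  (source Se1 imposes e)
b0 stroke→I1  (common-e at J1 fixed by 1)
b2 stroke→I2  (J1: bond 1 brought effort, rest push out)
b3 stroke→R1  (J1 effort already set via bond 1)
b4 stroke→I3  (0-jn J1 has e-setter on 1)
b5 stroke→I4  (J1: bond 1 brought effort, rest push out)

4  (I1, I2, I3, I4 all integral)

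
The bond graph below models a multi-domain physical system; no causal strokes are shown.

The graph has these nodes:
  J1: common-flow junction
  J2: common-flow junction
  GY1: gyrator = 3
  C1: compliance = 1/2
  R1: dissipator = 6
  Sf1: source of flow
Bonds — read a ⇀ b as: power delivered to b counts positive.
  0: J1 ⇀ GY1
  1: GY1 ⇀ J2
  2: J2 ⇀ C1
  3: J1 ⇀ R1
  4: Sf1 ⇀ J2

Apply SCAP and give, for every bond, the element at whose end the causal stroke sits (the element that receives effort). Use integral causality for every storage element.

β0 stroke→J1
β1 stroke→J2
β2 stroke→J2
β3 stroke→R1
β4 stroke→Sf1

β4 stroke at Sf1  (Sf1: flow source, stroke at near end)
β1 stroke at J2  (J2: bond 4 brought flow, rest push out)
β2 stroke at J2  (1-jn J2 has f-setter on 4)
β0 stroke at J1  (GY1: gyrator matches bond 1)
β3 stroke at R1  (closing 1-jn rule on J1)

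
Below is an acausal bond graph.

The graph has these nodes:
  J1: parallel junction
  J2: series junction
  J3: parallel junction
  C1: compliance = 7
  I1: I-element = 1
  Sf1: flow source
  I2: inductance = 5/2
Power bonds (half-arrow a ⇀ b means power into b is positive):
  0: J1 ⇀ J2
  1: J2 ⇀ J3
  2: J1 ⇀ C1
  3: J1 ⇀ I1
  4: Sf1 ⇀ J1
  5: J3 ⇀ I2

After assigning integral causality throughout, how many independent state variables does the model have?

3  (C1, I1, I2 all integral)

b4 →Sf1  (source Sf1 imposes f)
b2 →J1  (C1: C, integral causality)
b0 →J2  (common-e at J1 fixed by 2)
b3 →I1  (J1 effort already set via bond 2)
b1 →J3  (only one flow-in slot at J2)
b5 →I2  (J3 effort already set via bond 1)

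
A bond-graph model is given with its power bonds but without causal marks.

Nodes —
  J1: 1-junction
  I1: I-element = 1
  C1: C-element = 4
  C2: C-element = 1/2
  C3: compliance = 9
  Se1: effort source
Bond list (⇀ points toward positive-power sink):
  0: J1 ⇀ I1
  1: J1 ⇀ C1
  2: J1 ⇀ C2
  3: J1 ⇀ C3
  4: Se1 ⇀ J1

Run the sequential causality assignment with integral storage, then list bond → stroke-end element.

b0 |I1
b1 |J1
b2 |J1
b3 |J1
b4 |J1

β4 stroke→J1  (Se1 (Se) sets effort on bond)
β0 stroke→I1  (I1: I, integral causality)
β1 stroke→J1  (common-f at J1 fixed by 0)
β2 stroke→J1  (J1: bond 0 brought flow, rest push out)
β3 stroke→J1  (common-f at J1 fixed by 0)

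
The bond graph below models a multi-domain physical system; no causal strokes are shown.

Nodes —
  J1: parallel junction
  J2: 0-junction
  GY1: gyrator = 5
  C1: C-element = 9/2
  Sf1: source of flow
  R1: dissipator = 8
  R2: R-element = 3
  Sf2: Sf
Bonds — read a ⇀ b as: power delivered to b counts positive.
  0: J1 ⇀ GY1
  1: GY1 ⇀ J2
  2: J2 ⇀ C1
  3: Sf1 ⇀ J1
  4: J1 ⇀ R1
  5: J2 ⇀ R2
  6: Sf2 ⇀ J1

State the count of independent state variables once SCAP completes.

1  (C1 all integral)

b3 →Sf1  (source Sf1 imposes f)
b6 →Sf2  (Sf2 (Sf) sets flow on bond)
b2 →J2  (prefer integral on C1)
b1 →GY1  (0-jn J2 has e-setter on 2)
b5 →R2  (J2: bond 2 brought effort, rest push out)
b0 →GY1  (GY1 both-in/both-out from 1)
b4 →J1  (only one effort-in slot at J1)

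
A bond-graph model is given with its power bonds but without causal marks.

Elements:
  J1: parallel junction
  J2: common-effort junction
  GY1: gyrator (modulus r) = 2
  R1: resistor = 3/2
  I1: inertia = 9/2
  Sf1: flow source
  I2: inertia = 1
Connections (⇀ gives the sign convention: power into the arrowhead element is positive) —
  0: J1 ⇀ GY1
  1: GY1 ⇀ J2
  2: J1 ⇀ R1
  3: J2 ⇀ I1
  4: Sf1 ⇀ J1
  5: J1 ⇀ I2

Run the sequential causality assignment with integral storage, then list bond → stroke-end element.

β0 |J1
β1 |J2
β2 |R1
β3 |I1
β4 |Sf1
β5 |I2

b4 stroke at Sf1  (source Sf1 imposes f)
b3 stroke at I1  (I1 outputs flow p/I1)
b1 stroke at J2  (closing 0-jn rule on J2)
b0 stroke at J1  (through GY1, causality inverts; strokes same side of GY1)
b2 stroke at R1  (J1: bond 0 brought effort, rest push out)
b5 stroke at I2  (J1: bond 0 brought effort, rest push out)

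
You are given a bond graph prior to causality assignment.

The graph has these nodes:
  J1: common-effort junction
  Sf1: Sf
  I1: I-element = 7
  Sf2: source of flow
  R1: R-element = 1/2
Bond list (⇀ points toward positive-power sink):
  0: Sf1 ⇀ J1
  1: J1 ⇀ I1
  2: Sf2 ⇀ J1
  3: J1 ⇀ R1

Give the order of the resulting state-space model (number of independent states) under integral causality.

b0 |Sf1  (source Sf1 imposes f)
b2 |Sf2  (Sf2: flow source, stroke at near end)
b1 |I1  (I1 outputs flow p/I1)
b3 |J1  (J1: last free bond brings effort in)

1  (I1 all integral)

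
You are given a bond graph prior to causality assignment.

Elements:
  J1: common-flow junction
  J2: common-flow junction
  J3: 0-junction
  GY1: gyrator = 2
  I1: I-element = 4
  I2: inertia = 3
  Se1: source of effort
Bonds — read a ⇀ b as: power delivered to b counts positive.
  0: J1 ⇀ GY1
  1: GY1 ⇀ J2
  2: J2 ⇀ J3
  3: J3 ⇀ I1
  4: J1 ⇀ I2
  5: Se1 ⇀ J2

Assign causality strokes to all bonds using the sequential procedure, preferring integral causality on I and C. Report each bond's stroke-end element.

b5 →J2  (Se1 fixes effort; stroke away)
b3 →I1  (I1: I, integral causality)
b2 →J3  (closing 0-jn rule on J3)
b1 →J2  (J2: bond 2 brought flow, rest push out)
b0 →J1  (GY1: gyrator matches bond 1)
b4 →I2  (J1 needs exactly one f-in)

β0 stroke at J1
β1 stroke at J2
β2 stroke at J3
β3 stroke at I1
β4 stroke at I2
β5 stroke at J2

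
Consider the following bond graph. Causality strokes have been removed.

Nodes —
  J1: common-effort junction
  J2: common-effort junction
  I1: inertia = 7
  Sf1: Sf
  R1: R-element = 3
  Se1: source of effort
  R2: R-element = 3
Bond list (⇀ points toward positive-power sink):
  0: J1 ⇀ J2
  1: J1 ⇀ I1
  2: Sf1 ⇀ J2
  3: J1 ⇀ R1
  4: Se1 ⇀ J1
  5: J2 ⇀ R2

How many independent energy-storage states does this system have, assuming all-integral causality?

bond 2 stroke→Sf1  (Sf1 fixes flow; stroke at Sf1)
bond 4 stroke→J1  (Se1 (Se) sets effort on bond)
bond 0 stroke→J2  (0-jn J1 has e-setter on 4)
bond 1 stroke→I1  (common-e at J1 fixed by 4)
bond 3 stroke→R1  (0-jn J1 has e-setter on 4)
bond 5 stroke→R2  (J2 effort already set via bond 0)

1  (I1 all integral)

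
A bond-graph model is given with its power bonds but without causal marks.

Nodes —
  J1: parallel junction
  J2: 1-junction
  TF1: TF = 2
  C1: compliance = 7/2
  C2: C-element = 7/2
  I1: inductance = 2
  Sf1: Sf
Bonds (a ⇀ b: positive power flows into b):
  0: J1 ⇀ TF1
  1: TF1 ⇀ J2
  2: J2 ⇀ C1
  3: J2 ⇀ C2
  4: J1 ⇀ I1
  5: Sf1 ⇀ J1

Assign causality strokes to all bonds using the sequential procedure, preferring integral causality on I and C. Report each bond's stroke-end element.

b5 |Sf1  (Sf1 (Sf) sets flow on bond)
b2 |J2  (C1 integral (e out))
b3 |J2  (C2 integral (e out))
b1 |TF1  (J2 needs exactly one f-in)
b0 |J1  (TF TF1: opposite of bond 1)
b4 |I1  (J1: bond 0 brought effort, rest push out)

b0 stroke→J1
b1 stroke→TF1
b2 stroke→J2
b3 stroke→J2
b4 stroke→I1
b5 stroke→Sf1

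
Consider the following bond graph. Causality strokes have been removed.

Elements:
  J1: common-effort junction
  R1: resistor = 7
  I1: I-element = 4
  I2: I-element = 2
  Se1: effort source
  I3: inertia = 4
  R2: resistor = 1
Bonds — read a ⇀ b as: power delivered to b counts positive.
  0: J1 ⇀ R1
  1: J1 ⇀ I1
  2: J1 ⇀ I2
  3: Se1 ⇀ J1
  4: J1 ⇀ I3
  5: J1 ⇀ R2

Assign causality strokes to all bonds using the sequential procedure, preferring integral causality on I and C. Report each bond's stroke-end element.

b3 stroke at J1  (Se1: effort source, stroke at far end)
b0 stroke at R1  (J1 effort already set via bond 3)
b1 stroke at I1  (J1 effort already set via bond 3)
b2 stroke at I2  (0-jn J1 has e-setter on 3)
b4 stroke at I3  (J1: bond 3 brought effort, rest push out)
b5 stroke at R2  (0-jn J1 has e-setter on 3)

b0 |R1
b1 |I1
b2 |I2
b3 |J1
b4 |I3
b5 |R2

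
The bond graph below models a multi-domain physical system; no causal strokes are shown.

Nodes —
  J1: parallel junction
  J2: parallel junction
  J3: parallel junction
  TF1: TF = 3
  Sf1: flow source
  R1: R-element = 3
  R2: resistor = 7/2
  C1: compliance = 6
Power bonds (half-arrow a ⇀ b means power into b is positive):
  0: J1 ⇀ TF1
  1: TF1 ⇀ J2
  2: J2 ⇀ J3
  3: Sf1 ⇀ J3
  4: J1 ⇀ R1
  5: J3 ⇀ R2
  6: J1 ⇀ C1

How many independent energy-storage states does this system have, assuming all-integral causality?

#3 |Sf1  (source Sf1 imposes f)
#6 |J1  (prefer integral on C1)
#0 |TF1  (J1: bond 6 brought effort, rest push out)
#4 |R1  (J1 effort already set via bond 6)
#1 |J2  (TF1 one-in-one-out from 0)
#2 |J3  (0-jn J2 has e-setter on 1)
#5 |R2  (J3 effort already set via bond 2)

1  (C1 all integral)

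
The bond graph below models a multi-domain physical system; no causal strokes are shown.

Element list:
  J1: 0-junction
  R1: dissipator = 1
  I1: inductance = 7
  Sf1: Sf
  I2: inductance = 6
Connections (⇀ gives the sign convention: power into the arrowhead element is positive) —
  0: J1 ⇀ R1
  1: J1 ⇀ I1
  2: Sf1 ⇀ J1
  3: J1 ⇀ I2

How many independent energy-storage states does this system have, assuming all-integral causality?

β2 |Sf1  (Sf1: flow source, stroke at near end)
β1 |I1  (I1 integral (f out))
β3 |I2  (prefer integral on I2)
β0 |J1  (only one effort-in slot at J1)

2  (I1, I2 all integral)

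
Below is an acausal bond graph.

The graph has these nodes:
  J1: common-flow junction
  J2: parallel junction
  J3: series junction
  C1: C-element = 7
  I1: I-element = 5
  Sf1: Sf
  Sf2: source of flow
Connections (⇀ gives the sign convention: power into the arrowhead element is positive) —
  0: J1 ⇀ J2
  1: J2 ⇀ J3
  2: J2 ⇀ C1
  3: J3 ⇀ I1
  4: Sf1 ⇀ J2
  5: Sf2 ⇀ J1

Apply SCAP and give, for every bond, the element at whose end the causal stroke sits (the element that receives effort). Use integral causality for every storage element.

b4 stroke at Sf1  (Sf1: flow source, stroke at near end)
b5 stroke at Sf2  (Sf2 fixes flow; stroke at Sf2)
b0 stroke at J1  (common-f at J1 fixed by 5)
b2 stroke at J2  (C1 integral (e out))
b1 stroke at J3  (J2: bond 2 brought effort, rest push out)
b3 stroke at I1  (only one flow-in slot at J3)

#0 |J1
#1 |J3
#2 |J2
#3 |I1
#4 |Sf1
#5 |Sf2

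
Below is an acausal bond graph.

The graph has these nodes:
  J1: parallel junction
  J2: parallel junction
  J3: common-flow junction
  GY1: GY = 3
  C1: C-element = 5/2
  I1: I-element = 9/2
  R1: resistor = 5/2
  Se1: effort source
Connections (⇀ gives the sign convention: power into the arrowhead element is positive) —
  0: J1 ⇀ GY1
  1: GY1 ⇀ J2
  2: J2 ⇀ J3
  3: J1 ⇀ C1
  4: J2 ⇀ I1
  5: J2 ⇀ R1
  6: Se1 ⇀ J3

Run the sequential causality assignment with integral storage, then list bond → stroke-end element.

β0 |GY1
β1 |GY1
β2 |J2
β3 |J1
β4 |I1
β5 |R1
β6 |J3

#6 |J3  (Se1: effort source, stroke at far end)
#2 |J2  (only one flow-in slot at J3)
#1 |GY1  (J2 effort already set via bond 2)
#4 |I1  (common-e at J2 fixed by 2)
#5 |R1  (common-e at J2 fixed by 2)
#0 |GY1  (GY1 both-in/both-out from 1)
#3 |J1  (closing 0-jn rule on J1)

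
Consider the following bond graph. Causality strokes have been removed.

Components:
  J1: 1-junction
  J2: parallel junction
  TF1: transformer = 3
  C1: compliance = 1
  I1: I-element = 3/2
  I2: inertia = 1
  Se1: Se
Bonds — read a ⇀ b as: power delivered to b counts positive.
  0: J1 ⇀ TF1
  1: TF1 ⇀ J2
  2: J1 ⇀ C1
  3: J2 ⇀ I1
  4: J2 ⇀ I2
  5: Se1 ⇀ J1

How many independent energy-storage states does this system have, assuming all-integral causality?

3  (C1, I1, I2 all integral)

β5 →J1  (source Se1 imposes e)
β2 →J1  (C1 outputs effort q/C1)
β0 →TF1  (only one flow-in slot at J1)
β1 →J2  (TF TF1: opposite of bond 0)
β3 →I1  (J2 effort already set via bond 1)
β4 →I2  (J2: bond 1 brought effort, rest push out)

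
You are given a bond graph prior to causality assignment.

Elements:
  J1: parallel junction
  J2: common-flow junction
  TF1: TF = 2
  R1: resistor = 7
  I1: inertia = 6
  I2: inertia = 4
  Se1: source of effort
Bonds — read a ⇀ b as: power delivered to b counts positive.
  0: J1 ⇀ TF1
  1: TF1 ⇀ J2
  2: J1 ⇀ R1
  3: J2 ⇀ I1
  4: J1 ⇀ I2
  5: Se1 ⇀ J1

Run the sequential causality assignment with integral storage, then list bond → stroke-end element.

bond 0 |TF1
bond 1 |J2
bond 2 |R1
bond 3 |I1
bond 4 |I2
bond 5 |J1

#5 stroke→J1  (Se1 fixes effort; stroke away)
#0 stroke→TF1  (J1 effort already set via bond 5)
#2 stroke→R1  (J1 effort already set via bond 5)
#4 stroke→I2  (common-e at J1 fixed by 5)
#1 stroke→J2  (through TF1, causality passes straight; one stroke at TF1)
#3 stroke→I1  (J2 needs exactly one f-in)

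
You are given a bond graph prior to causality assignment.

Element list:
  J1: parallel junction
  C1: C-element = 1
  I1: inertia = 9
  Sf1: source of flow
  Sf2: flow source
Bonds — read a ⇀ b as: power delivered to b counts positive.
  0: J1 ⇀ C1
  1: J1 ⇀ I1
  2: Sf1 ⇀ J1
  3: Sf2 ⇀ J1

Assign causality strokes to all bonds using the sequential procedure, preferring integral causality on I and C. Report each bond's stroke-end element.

β2 stroke→Sf1  (Sf1: flow source, stroke at near end)
β3 stroke→Sf2  (Sf2 (Sf) sets flow on bond)
β0 stroke→J1  (prefer integral on C1)
β1 stroke→I1  (J1: bond 0 brought effort, rest push out)

#0 stroke at J1
#1 stroke at I1
#2 stroke at Sf1
#3 stroke at Sf2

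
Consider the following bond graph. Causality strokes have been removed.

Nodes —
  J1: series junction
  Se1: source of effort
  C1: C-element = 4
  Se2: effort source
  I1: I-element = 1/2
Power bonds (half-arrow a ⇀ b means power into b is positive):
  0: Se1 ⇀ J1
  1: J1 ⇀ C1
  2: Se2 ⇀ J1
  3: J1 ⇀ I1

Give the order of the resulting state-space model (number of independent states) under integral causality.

bond 0 stroke→J1  (Se1 fixes effort; stroke away)
bond 2 stroke→J1  (source Se2 imposes e)
bond 1 stroke→J1  (C1 outputs effort q/C1)
bond 3 stroke→I1  (J1: last free bond brings flow in)

2  (C1, I1 all integral)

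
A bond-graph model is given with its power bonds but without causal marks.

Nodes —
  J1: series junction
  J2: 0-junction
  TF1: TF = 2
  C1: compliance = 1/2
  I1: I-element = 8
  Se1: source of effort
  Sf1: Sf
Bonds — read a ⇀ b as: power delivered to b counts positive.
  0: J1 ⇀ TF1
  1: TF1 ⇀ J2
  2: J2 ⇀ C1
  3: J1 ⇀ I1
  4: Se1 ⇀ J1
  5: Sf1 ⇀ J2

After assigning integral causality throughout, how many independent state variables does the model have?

b4 stroke→J1  (source Se1 imposes e)
b5 stroke→Sf1  (Sf1 fixes flow; stroke at Sf1)
b2 stroke→J2  (C1 outputs effort q/C1)
b1 stroke→TF1  (J2 effort already set via bond 2)
b0 stroke→J1  (TF TF1: opposite of bond 1)
b3 stroke→I1  (J1 needs exactly one f-in)

2  (C1, I1 all integral)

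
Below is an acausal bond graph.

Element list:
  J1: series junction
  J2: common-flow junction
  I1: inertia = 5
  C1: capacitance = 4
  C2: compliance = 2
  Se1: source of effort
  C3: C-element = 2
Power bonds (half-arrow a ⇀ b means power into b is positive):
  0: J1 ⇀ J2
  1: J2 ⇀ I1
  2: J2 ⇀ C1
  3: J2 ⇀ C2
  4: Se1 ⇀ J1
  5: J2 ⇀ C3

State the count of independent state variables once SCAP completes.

β4 →J1  (Se1 fixes effort; stroke away)
β0 →J2  (J1 needs exactly one f-in)
β1 →I1  (prefer integral on I1)
β2 →J2  (J2 flow already set via bond 1)
β3 →J2  (common-f at J2 fixed by 1)
β5 →J2  (J2 flow already set via bond 1)

4  (C1, C2, C3, I1 all integral)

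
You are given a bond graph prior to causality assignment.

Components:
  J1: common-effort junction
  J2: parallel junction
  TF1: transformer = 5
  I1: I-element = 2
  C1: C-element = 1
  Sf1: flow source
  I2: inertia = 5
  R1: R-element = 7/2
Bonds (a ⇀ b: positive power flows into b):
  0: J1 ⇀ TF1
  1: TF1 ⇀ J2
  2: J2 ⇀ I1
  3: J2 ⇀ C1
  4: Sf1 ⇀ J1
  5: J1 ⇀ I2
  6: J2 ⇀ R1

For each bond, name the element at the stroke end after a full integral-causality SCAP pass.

b4 |Sf1  (source Sf1 imposes f)
b2 |I1  (I1 outputs flow p/I1)
b3 |J2  (C1 integral (e out))
b1 |TF1  (J2 effort already set via bond 3)
b6 |R1  (J2: bond 3 brought effort, rest push out)
b0 |J1  (through TF1, causality passes straight; one stroke at TF1)
b5 |I2  (common-e at J1 fixed by 0)

b0 stroke→J1
b1 stroke→TF1
b2 stroke→I1
b3 stroke→J2
b4 stroke→Sf1
b5 stroke→I2
b6 stroke→R1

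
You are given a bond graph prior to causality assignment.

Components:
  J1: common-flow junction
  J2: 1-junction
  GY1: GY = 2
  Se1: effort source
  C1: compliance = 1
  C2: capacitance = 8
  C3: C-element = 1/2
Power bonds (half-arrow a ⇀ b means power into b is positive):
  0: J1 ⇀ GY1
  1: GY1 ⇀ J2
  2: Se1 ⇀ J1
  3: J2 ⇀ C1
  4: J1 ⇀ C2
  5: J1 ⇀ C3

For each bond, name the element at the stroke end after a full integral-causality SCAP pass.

#2 |J1  (Se1 fixes effort; stroke away)
#3 |J2  (C1: C, integral causality)
#1 |GY1  (J2 needs exactly one f-in)
#0 |GY1  (GY1 both-in/both-out from 1)
#4 |J1  (1-jn J1 has f-setter on 0)
#5 |J1  (J1: bond 0 brought flow, rest push out)

b0 →GY1
b1 →GY1
b2 →J1
b3 →J2
b4 →J1
b5 →J1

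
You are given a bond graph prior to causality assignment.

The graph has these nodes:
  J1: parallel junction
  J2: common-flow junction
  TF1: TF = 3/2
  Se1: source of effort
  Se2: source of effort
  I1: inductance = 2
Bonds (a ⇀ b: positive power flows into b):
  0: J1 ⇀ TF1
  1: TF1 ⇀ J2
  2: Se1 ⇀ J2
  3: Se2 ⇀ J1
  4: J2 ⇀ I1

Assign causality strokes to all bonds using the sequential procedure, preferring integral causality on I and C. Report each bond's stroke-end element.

bond 2 stroke→J2  (Se1 fixes effort; stroke away)
bond 3 stroke→J1  (Se2 fixes effort; stroke away)
bond 0 stroke→TF1  (J1: bond 3 brought effort, rest push out)
bond 1 stroke→J2  (through TF1, causality passes straight; one stroke at TF1)
bond 4 stroke→I1  (J2: last free bond brings flow in)

β0 →TF1
β1 →J2
β2 →J2
β3 →J1
β4 →I1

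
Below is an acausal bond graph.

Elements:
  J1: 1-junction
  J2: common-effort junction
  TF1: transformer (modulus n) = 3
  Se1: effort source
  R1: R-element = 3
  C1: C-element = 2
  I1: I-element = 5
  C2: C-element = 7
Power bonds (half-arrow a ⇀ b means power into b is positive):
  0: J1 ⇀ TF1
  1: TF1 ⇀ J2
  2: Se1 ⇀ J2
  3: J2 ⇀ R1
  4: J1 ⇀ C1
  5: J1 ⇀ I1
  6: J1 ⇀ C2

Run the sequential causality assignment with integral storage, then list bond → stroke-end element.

#0 stroke at J1
#1 stroke at TF1
#2 stroke at J2
#3 stroke at R1
#4 stroke at J1
#5 stroke at I1
#6 stroke at J1

bond 2 stroke at J2  (source Se1 imposes e)
bond 1 stroke at TF1  (0-jn J2 has e-setter on 2)
bond 3 stroke at R1  (common-e at J2 fixed by 2)
bond 0 stroke at J1  (TF TF1: opposite of bond 1)
bond 4 stroke at J1  (C1: C, integral causality)
bond 5 stroke at I1  (I1: I, integral causality)
bond 6 stroke at J1  (common-f at J1 fixed by 5)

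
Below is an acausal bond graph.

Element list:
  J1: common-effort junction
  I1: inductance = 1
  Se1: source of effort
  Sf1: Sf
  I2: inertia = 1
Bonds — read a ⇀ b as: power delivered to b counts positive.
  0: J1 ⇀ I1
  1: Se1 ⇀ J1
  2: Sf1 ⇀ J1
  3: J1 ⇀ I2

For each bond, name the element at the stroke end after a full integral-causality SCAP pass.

b0 →I1
b1 →J1
b2 →Sf1
b3 →I2

bond 1 stroke→J1  (source Se1 imposes e)
bond 2 stroke→Sf1  (source Sf1 imposes f)
bond 0 stroke→I1  (J1: bond 1 brought effort, rest push out)
bond 3 stroke→I2  (common-e at J1 fixed by 1)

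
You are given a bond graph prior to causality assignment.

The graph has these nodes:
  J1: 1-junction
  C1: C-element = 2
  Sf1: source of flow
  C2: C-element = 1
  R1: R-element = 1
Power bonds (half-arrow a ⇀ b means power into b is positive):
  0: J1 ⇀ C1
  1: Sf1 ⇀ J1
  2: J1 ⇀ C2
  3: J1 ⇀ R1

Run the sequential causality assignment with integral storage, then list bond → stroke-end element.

b0 stroke at J1
b1 stroke at Sf1
b2 stroke at J1
b3 stroke at J1

#1 |Sf1  (Sf1: flow source, stroke at near end)
#0 |J1  (J1 flow already set via bond 1)
#2 |J1  (common-f at J1 fixed by 1)
#3 |J1  (1-jn J1 has f-setter on 1)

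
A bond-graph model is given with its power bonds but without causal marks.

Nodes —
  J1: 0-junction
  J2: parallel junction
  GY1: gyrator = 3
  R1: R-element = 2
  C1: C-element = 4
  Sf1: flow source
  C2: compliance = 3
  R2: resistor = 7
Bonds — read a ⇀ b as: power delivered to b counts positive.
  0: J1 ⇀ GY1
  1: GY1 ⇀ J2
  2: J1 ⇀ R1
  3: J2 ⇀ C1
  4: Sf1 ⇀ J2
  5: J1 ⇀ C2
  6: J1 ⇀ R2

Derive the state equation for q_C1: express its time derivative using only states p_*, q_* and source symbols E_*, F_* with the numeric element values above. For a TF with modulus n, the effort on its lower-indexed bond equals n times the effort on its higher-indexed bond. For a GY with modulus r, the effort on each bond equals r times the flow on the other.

dq_C1/dt = F_Sf1 + q_C2/9

bond 4 →Sf1  (Sf1 fixes flow; stroke at Sf1)
bond 3 →J2  (C1 outputs effort q/C1)
bond 1 →GY1  (J2: bond 3 brought effort, rest push out)
bond 0 →GY1  (GY GY1: same side as bond 1)
bond 5 →J1  (C2 integral (e out))
bond 2 →R1  (common-e at J1 fixed by 5)
bond 6 →R2  (0-jn J1 has e-setter on 5)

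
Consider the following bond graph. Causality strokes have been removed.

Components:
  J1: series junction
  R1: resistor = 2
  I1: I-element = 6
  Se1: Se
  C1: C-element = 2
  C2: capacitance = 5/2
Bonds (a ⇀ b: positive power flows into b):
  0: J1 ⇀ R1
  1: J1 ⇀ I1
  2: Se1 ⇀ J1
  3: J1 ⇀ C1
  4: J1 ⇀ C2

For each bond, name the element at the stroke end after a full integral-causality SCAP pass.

β2 |J1  (source Se1 imposes e)
β1 |I1  (I1: I, integral causality)
β0 |J1  (J1 flow already set via bond 1)
β3 |J1  (1-jn J1 has f-setter on 1)
β4 |J1  (J1: bond 1 brought flow, rest push out)

b0 |J1
b1 |I1
b2 |J1
b3 |J1
b4 |J1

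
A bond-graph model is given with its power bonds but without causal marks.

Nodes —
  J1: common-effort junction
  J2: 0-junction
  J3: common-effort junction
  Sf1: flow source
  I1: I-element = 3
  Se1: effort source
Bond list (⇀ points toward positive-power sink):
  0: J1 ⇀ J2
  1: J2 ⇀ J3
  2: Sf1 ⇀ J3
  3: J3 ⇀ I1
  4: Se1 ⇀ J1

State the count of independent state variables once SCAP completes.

bond 2 |Sf1  (Sf1 fixes flow; stroke at Sf1)
bond 4 |J1  (Se1 (Se) sets effort on bond)
bond 0 |J2  (common-e at J1 fixed by 4)
bond 1 |J3  (J2 effort already set via bond 0)
bond 3 |I1  (0-jn J3 has e-setter on 1)

1  (I1 all integral)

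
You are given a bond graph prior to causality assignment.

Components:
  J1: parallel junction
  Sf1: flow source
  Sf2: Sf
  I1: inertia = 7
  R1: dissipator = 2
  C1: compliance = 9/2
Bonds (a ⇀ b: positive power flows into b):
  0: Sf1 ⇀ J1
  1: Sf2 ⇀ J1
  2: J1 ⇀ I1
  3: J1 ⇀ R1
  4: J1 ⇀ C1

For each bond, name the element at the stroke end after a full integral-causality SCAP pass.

bond 0 →Sf1  (Sf1 (Sf) sets flow on bond)
bond 1 →Sf2  (Sf2 fixes flow; stroke at Sf2)
bond 2 →I1  (prefer integral on I1)
bond 4 →J1  (C1 outputs effort q/C1)
bond 3 →R1  (common-e at J1 fixed by 4)

bond 0 →Sf1
bond 1 →Sf2
bond 2 →I1
bond 3 →R1
bond 4 →J1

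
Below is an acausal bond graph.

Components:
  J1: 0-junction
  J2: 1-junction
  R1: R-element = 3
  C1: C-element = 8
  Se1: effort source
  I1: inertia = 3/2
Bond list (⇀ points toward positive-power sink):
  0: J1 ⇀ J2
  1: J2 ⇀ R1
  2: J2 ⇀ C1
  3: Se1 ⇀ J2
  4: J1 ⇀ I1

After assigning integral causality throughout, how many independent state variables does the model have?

2  (C1, I1 all integral)

b3 stroke→J2  (source Se1 imposes e)
b2 stroke→J2  (prefer integral on C1)
b4 stroke→I1  (I1: I, integral causality)
b0 stroke→J1  (closing 0-jn rule on J1)
b1 stroke→J2  (J2 flow already set via bond 0)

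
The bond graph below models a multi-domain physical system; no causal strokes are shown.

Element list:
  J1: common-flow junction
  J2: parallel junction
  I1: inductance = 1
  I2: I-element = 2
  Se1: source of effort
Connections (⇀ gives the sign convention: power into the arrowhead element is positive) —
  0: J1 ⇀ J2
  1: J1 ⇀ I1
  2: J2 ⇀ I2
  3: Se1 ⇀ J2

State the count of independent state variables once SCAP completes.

β3 |J2  (Se1 (Se) sets effort on bond)
β0 |J1  (J2: bond 3 brought effort, rest push out)
β2 |I2  (J2: bond 3 brought effort, rest push out)
β1 |I1  (J1 needs exactly one f-in)

2  (I1, I2 all integral)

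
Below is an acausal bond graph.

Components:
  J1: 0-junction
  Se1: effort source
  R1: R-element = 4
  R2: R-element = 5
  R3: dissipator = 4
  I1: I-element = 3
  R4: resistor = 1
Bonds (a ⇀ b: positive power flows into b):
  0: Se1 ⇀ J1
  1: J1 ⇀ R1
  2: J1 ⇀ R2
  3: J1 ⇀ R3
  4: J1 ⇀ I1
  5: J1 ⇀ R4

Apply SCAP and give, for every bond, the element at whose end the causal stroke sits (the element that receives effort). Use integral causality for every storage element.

β0 stroke at J1
β1 stroke at R1
β2 stroke at R2
β3 stroke at R3
β4 stroke at I1
β5 stroke at R4

bond 0 stroke→J1  (Se1 fixes effort; stroke away)
bond 1 stroke→R1  (J1 effort already set via bond 0)
bond 2 stroke→R2  (common-e at J1 fixed by 0)
bond 3 stroke→R3  (common-e at J1 fixed by 0)
bond 4 stroke→I1  (common-e at J1 fixed by 0)
bond 5 stroke→R4  (0-jn J1 has e-setter on 0)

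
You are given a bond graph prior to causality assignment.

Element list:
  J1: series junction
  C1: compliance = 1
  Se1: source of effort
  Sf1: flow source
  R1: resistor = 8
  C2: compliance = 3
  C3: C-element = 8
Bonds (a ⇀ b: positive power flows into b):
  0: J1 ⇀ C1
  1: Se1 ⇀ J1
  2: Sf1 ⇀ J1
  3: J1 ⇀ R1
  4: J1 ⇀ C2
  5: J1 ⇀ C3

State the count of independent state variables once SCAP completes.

β1 |J1  (Se1 (Se) sets effort on bond)
β2 |Sf1  (Sf1: flow source, stroke at near end)
β0 |J1  (common-f at J1 fixed by 2)
β3 |J1  (J1 flow already set via bond 2)
β4 |J1  (J1 flow already set via bond 2)
β5 |J1  (common-f at J1 fixed by 2)

3  (C1, C2, C3 all integral)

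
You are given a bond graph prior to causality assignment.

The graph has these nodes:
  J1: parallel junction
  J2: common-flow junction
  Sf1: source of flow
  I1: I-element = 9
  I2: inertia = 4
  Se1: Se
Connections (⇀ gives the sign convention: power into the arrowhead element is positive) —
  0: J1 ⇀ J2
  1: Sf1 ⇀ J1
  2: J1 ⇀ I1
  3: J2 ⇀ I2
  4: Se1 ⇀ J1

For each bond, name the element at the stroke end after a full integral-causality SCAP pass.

#0 |J2
#1 |Sf1
#2 |I1
#3 |I2
#4 |J1

#1 →Sf1  (Sf1: flow source, stroke at near end)
#4 →J1  (Se1: effort source, stroke at far end)
#0 →J2  (J1 effort already set via bond 4)
#2 →I1  (J1 effort already set via bond 4)
#3 →I2  (closing 1-jn rule on J2)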